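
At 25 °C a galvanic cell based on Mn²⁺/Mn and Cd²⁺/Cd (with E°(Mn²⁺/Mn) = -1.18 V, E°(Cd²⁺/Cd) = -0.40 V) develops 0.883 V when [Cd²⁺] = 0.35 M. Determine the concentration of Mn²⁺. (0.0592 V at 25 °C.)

1.2 × 10^-4 M

From the Nernst equation, log Q = n(E° − E)/0.0592 = 2(0.78 − 0.883)/0.0592 = -3.480, so Q = 3.31 × 10^-4.
With Q = [Mn²⁺]/[Cd²⁺] and the known concentrations, [Mn²⁺] in the numerator gives [Mn²⁺] = 1.2 × 10^-4 M.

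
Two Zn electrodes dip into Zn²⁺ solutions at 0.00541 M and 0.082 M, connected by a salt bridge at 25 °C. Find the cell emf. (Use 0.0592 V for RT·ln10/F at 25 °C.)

0.035 V

Both half-cells are Zn²⁺/Zn, so E°_cell = 0. The concentrated side is the cathode; the cell reaction moves Zn²⁺ from high to low concentration with n = 2.
Q = [Zn²⁺]_dilute/[Zn²⁺]_conc = 0.00541/0.082 = 0.0660.
E = 0 − (0.0592/2) log Q = −(0.0592/2)(-1.181) = 0.0350 V.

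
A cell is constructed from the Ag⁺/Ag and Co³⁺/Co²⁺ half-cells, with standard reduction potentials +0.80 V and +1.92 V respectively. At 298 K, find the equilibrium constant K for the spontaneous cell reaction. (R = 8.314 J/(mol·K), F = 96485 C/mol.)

E°_cell = +1.92 − (+0.80) = 1.12 V, with n = 1 electron transferred.
At equilibrium E = 0, so the Nernst equation gives ln K = nFE°/RT = (1)(96485)(1.12)/((8.314)(298)) = 43.62.
K = e^43.62 = 8.8 × 10^18.

8.8 × 10^18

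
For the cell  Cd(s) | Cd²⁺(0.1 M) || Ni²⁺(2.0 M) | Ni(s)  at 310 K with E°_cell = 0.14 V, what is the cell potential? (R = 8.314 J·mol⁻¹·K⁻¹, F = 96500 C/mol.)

Balancing electrons gives n = 2; the reaction quotient is Q = [Cd²⁺]/[Ni²⁺] = 0.0500.
E = E° − (RT/nF) ln Q = 0.14 − (8.314×310)/(2×96500) × (-2.996) = 0.140 + 0.040 = 0.180 V.

0.180 V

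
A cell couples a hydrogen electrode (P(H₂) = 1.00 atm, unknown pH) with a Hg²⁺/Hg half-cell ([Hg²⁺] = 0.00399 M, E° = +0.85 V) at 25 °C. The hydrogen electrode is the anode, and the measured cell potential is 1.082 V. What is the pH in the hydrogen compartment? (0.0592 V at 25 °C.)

pH = 5.12

E°_cell = 0.85 V and n = 2.
log Q = n(E° − E)/0.0592 = 2×(0.85 − 1.082)/0.0592 = -7.838.
With Q = [H⁺]^2 / ([Hg²⁺]·P(H₂)), solving for [H⁺] gives log[H⁺] = -5.118, so pH = 5.12.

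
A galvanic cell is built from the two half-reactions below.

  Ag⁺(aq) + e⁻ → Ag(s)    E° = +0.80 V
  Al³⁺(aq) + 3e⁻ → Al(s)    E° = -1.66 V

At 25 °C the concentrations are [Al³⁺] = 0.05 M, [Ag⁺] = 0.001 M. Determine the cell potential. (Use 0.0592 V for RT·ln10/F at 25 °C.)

The Ag⁺/Ag couple has the higher reduction potential and acts as the cathode, so E°_cell = +0.80 − (-1.66) = 2.46 V.
Balancing electrons gives n = 3; the reaction quotient is Q = [Al³⁺]/[Ag⁺]^3 = 5 × 10^7.
At 25 °C, E = E° − (0.0592/n) log Q = 2.46 − (0.0592/3)(7.699) = 2.460 − 0.152 = 2.308 V.

2.31 V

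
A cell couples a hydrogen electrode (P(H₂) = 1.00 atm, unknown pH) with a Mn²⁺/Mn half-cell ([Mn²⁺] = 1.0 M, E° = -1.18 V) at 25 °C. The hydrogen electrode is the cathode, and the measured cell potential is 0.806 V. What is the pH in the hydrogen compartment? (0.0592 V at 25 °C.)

E°_cell = 1.18 V and n = 2.
log Q = n(E° − E)/0.0592 = 2×(1.18 − 0.806)/0.0592 = 12.635.
With Q = [Mn²⁺]·P(H₂) / [H⁺]^2, solving for [H⁺] gives log[H⁺] = -6.318, so pH = 6.32.

pH = 6.32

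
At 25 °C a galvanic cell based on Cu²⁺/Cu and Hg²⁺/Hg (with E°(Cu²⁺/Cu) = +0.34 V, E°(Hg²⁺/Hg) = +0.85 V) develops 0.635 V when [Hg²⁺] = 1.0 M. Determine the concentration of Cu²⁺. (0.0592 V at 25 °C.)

From the Nernst equation, log Q = n(E° − E)/0.0592 = 2(0.51 − 0.635)/0.0592 = -4.223, so Q = 5.98 × 10^-5.
With Q = [Cu²⁺]/[Hg²⁺] and the known concentrations, [Cu²⁺] in the numerator gives [Cu²⁺] = 6 × 10^-5 M.

6 × 10^-5 M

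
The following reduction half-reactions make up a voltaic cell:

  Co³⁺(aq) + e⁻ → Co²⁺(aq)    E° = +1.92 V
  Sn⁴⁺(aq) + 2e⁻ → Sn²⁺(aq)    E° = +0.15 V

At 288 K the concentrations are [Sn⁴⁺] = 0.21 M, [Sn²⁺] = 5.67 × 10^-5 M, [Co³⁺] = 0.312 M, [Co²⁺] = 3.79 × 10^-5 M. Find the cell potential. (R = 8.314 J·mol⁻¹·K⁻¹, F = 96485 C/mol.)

1.89 V

The Co³⁺/Co²⁺ couple has the higher reduction potential and acts as the cathode, so E°_cell = +1.92 − (+0.15) = 1.77 V.
Balancing electrons gives n = 2; the reaction quotient is Q = [Sn⁴⁺]·[Co²⁺]^2/([Sn²⁺]·[Co³⁺]^2) = 5.47 × 10^-5.
E = E° − (RT/nF) ln Q = 1.77 − (8.314×288)/(2×96485) × (-9.815) = 1.770 + 0.122 = 1.892 V.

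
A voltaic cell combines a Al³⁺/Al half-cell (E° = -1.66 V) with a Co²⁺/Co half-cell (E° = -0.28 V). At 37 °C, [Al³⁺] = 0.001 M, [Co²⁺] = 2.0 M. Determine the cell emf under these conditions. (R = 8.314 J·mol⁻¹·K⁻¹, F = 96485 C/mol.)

1.45 V

The Co²⁺/Co couple has the higher reduction potential and acts as the cathode, so E°_cell = -0.28 − (-1.66) = 1.38 V.
Balancing electrons gives n = 6; the reaction quotient is Q = [Al³⁺]^2/[Co²⁺]^3 = 1.25 × 10^-7.
E = E° − (RT/nF) ln Q = 1.38 − (8.314×310)/(6×96485) × (-15.895) = 1.380 + 0.071 = 1.451 V.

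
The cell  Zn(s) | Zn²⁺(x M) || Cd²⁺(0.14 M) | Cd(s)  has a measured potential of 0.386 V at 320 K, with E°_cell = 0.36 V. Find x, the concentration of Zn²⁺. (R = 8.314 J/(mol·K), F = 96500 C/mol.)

From the Nernst equation, ln Q = nF(E° − E)/RT = 2×96500×(0.36 − 0.386)/(8.314×320) = -1.886, so Q = 0.152.
With Q = [Zn²⁺]/[Cd²⁺] and the known concentrations, [Zn²⁺] in the numerator gives [Zn²⁺] = 0.021 M.

0.021 M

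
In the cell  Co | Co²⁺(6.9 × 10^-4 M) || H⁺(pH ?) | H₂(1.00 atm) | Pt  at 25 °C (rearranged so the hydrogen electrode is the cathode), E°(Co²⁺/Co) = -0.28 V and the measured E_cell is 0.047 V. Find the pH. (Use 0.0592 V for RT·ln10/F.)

E°_cell = 0.28 V and n = 2.
log Q = n(E° − E)/0.0592 = 2×(0.28 − 0.047)/0.0592 = 7.872.
With Q = [Co²⁺]·P(H₂) / [H⁺]^2, solving for [H⁺] gives log[H⁺] = -5.516, so pH = 5.52.

pH = 5.52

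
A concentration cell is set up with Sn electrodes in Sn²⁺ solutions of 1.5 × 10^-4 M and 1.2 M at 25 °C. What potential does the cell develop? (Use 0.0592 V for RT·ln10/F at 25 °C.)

0.12 V

Both half-cells are Sn²⁺/Sn, so E°_cell = 0. The concentrated side is the cathode; the cell reaction moves Sn²⁺ from high to low concentration with n = 2.
Q = [Sn²⁺]_dilute/[Sn²⁺]_conc = 1.5 × 10^-4/1.2 = 1.25 × 10^-4.
E = 0 − (0.0592/2) log Q = −(0.0592/2)(-3.903) = 0.1155 V.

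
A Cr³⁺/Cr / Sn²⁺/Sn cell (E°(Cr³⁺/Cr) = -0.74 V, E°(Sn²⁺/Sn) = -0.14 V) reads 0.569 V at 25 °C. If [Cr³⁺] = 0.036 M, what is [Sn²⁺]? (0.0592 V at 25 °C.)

From the Nernst equation, log Q = n(E° − E)/0.0592 = 6(0.60 − 0.569)/0.0592 = 3.142, so Q = 1390.
With Q = [Cr³⁺]^2/[Sn²⁺]^3 and the known concentrations, [Sn²⁺]^3 in the denominator gives [Sn²⁺] = 0.0098 M.

0.0098 M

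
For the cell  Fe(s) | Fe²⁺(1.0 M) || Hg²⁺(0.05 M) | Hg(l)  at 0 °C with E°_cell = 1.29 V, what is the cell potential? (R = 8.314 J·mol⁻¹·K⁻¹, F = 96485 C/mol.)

1.25 V

Balancing electrons gives n = 2; the reaction quotient is Q = [Fe²⁺]/[Hg²⁺] = 20.0.
E = E° − (RT/nF) ln Q = 1.29 − (8.314×273)/(2×96485) × (2.996) = 1.290 − 0.035 = 1.255 V.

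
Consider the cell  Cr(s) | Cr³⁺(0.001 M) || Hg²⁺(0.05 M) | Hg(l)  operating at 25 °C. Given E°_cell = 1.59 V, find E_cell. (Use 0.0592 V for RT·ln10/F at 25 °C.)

Balancing electrons gives n = 6; the reaction quotient is Q = [Cr³⁺]^2/[Hg²⁺]^3 = 0.00800.
At 25 °C, E = E° − (0.0592/n) log Q = 1.59 − (0.0592/6)(-2.097) = 1.590 + 0.021 = 1.611 V.

1.61 V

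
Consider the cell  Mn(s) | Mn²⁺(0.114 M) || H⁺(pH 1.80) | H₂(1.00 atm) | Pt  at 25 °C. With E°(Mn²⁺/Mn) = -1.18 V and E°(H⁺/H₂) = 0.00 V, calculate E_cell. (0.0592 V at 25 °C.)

1.10 V

The hydrogen couple is the cathode, so E°_cell = 1.18 V; n = 2.
[H⁺] = 10^(−1.80) = 0.016 M, and Q = [Mn²⁺]·P(H₂) / [H⁺]^2 = 454.
E = E° − (0.0592/2) log Q = 1.18 − (0.0592/2)(2.657) = 1.101 V.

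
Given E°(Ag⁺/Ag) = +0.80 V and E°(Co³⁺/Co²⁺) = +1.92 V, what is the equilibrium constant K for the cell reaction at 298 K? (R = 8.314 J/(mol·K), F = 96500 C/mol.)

E°_cell = +1.92 − (+0.80) = 1.12 V, with n = 1 electron transferred.
At equilibrium E = 0, so the Nernst equation gives ln K = nFE°/RT = (1)(96500)(1.12)/((8.314)(298)) = 43.62.
K = e^43.62 = 8.8 × 10^18.

8.8 × 10^18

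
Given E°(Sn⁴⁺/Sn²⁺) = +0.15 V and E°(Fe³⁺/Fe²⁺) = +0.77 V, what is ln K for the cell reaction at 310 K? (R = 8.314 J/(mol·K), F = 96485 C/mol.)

ln K = 46.4

E°_cell = +0.77 − (+0.15) = 0.62 V, with n = 2 electrons transferred.
At equilibrium E = 0, so the Nernst equation gives ln K = nFE°/RT = (2)(96485)(0.62)/((8.314)(310)) = 46.42.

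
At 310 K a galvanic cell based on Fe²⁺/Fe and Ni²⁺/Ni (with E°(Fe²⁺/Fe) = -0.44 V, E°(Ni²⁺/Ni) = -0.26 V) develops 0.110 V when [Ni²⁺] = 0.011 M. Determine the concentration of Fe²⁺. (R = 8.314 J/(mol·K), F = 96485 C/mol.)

From the Nernst equation, ln Q = nF(E° − E)/RT = 2×96485×(0.18 − 0.110)/(8.314×310) = 5.241, so Q = 189.
With Q = [Fe²⁺]/[Ni²⁺] and the known concentrations, [Fe²⁺] in the numerator gives [Fe²⁺] = 2.1 M.

2.1 M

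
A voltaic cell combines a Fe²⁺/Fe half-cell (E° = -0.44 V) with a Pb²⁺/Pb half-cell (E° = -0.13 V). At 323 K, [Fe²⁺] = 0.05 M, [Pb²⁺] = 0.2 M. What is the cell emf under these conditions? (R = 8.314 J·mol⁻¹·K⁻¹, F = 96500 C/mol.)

The Pb²⁺/Pb couple has the higher reduction potential and acts as the cathode, so E°_cell = -0.13 − (-0.44) = 0.31 V.
Balancing electrons gives n = 2; the reaction quotient is Q = [Fe²⁺]/[Pb²⁺] = 0.250.
E = E° − (RT/nF) ln Q = 0.31 − (8.314×323)/(2×96500) × (-1.386) = 0.310 + 0.019 = 0.329 V.

0.329 V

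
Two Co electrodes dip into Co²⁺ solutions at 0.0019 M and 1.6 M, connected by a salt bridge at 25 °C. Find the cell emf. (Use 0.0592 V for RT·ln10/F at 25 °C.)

0.087 V

Both half-cells are Co²⁺/Co, so E°_cell = 0. The concentrated side is the cathode; the cell reaction moves Co²⁺ from high to low concentration with n = 2.
Q = [Co²⁺]_dilute/[Co²⁺]_conc = 0.0019/1.6 = 0.00119.
E = 0 − (0.0592/2) log Q = −(0.0592/2)(-2.925) = 0.0866 V.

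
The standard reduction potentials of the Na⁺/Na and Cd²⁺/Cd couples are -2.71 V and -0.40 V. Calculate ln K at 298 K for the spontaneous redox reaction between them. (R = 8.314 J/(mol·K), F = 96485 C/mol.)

ln K = 179.9

E°_cell = -0.40 − (-2.71) = 2.31 V, with n = 2 electrons transferred.
At equilibrium E = 0, so the Nernst equation gives ln K = nFE°/RT = (2)(96485)(2.31)/((8.314)(298)) = 179.92.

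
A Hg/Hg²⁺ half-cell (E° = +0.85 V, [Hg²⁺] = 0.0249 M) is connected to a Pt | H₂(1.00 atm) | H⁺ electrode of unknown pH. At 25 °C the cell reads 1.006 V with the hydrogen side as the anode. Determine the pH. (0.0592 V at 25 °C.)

E°_cell = 0.85 V and n = 2.
log Q = n(E° − E)/0.0592 = 2×(0.85 − 1.006)/0.0592 = -5.270.
With Q = [H⁺]^2 / ([Hg²⁺]·P(H₂)), solving for [H⁺] gives log[H⁺] = -3.437, so pH = 3.44.

pH = 3.44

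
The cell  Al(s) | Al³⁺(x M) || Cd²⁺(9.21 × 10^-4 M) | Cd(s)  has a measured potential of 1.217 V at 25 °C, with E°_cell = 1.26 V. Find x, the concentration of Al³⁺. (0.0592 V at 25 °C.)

0.0042 M

From the Nernst equation, log Q = n(E° − E)/0.0592 = 6(1.26 − 1.217)/0.0592 = 4.358, so Q = 2.28 × 10^4.
With Q = [Al³⁺]^2/[Cd²⁺]^3 and the known concentrations, [Al³⁺]^2 in the numerator gives [Al³⁺] = 0.0042 M.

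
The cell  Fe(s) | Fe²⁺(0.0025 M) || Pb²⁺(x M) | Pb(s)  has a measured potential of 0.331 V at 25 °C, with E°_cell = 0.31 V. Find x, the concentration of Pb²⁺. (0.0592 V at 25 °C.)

From the Nernst equation, log Q = n(E° − E)/0.0592 = 2(0.31 − 0.331)/0.0592 = -0.709, so Q = 0.195.
With Q = [Fe²⁺]/[Pb²⁺] and the known concentrations, [Pb²⁺] in the denominator gives [Pb²⁺] = 0.013 M.

0.013 M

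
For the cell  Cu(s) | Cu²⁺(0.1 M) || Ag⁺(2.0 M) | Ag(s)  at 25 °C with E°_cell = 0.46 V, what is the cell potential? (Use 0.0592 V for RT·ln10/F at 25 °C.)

Balancing electrons gives n = 2; the reaction quotient is Q = [Cu²⁺]/[Ag⁺]^2 = 0.0250.
At 25 °C, E = E° − (0.0592/n) log Q = 0.46 − (0.0592/2)(-1.602) = 0.460 + 0.047 = 0.507 V.

0.507 V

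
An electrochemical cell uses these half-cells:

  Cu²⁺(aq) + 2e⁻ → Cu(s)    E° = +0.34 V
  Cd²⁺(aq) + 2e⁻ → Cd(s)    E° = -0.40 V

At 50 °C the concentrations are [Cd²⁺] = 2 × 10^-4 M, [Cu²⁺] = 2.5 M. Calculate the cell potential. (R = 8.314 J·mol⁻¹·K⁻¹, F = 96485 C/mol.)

0.871 V

The Cu²⁺/Cu couple has the higher reduction potential and acts as the cathode, so E°_cell = +0.34 − (-0.40) = 0.74 V.
Balancing electrons gives n = 2; the reaction quotient is Q = [Cd²⁺]/[Cu²⁺] = 8 × 10^-5.
E = E° − (RT/nF) ln Q = 0.74 − (8.314×323)/(2×96485) × (-9.433) = 0.740 + 0.131 = 0.871 V.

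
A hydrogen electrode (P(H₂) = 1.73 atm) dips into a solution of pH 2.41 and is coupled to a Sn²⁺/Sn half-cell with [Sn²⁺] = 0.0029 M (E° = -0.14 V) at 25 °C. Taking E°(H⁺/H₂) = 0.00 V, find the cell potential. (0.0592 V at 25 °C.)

The hydrogen couple is the cathode, so E°_cell = 0.14 V; n = 2.
[H⁺] = 10^(−2.41) = 0.0039 M, and Q = [Sn²⁺]·P(H₂) / [H⁺]^2 = 331.
E = E° − (0.0592/2) log Q = 0.14 − (0.0592/2)(2.520) = 0.065 V.

0.065 V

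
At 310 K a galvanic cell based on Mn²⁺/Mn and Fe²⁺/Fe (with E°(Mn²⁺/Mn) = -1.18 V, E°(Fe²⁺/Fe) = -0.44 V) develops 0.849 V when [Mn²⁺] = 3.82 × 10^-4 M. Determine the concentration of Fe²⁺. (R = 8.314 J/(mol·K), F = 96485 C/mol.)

1.3 M

From the Nernst equation, ln Q = nF(E° − E)/RT = 2×96485×(0.74 − 0.849)/(8.314×310) = -8.161, so Q = 2.86 × 10^-4.
With Q = [Mn²⁺]/[Fe²⁺] and the known concentrations, [Fe²⁺] in the denominator gives [Fe²⁺] = 1.3 M.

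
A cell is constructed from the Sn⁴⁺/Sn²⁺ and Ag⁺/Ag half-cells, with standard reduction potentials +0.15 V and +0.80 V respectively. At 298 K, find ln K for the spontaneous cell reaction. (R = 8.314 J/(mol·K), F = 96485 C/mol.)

E°_cell = +0.80 − (+0.15) = 0.65 V, with n = 2 electrons transferred.
At equilibrium E = 0, so the Nernst equation gives ln K = nFE°/RT = (2)(96485)(0.65)/((8.314)(298)) = 50.63.

ln K = 50.6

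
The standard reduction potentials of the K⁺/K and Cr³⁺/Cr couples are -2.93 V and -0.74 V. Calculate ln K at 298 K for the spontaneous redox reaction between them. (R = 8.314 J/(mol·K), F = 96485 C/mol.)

E°_cell = -0.74 − (-2.93) = 2.19 V, with n = 3 electrons transferred.
At equilibrium E = 0, so the Nernst equation gives ln K = nFE°/RT = (3)(96485)(2.19)/((8.314)(298)) = 255.86.

ln K = 255.9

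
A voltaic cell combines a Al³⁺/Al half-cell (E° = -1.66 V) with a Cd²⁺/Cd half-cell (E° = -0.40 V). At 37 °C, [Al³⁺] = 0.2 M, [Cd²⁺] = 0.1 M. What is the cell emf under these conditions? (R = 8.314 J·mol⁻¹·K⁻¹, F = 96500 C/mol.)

The Cd²⁺/Cd couple has the higher reduction potential and acts as the cathode, so E°_cell = -0.40 − (-1.66) = 1.26 V.
Balancing electrons gives n = 6; the reaction quotient is Q = [Al³⁺]^2/[Cd²⁺]^3 = 40.0.
E = E° − (RT/nF) ln Q = 1.26 − (8.314×310)/(6×96500) × (3.689) = 1.260 − 0.016 = 1.244 V.

1.24 V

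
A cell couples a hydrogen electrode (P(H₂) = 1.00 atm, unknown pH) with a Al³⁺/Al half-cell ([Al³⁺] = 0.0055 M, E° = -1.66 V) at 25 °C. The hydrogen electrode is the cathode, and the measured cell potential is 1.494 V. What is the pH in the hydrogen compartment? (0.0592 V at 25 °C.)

E°_cell = 1.66 V and n = 6.
log Q = n(E° − E)/0.0592 = 6×(1.66 − 1.494)/0.0592 = 16.824.
With Q = [Al³⁺]^2·P(H₂)^3 / [H⁺]^6, solving for [H⁺] gives log[H⁺] = -3.557, so pH = 3.56.

pH = 3.56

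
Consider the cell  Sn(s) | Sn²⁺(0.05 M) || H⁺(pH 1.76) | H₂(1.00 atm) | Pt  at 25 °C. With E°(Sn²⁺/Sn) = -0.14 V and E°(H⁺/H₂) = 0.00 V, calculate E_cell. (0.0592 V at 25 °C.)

0.074 V

The hydrogen couple is the cathode, so E°_cell = 0.14 V; n = 2.
[H⁺] = 10^(−1.76) = 0.017 M, and Q = [Sn²⁺]·P(H₂) / [H⁺]^2 = 166.
E = E° − (0.0592/2) log Q = 0.14 − (0.0592/2)(2.219) = 0.074 V.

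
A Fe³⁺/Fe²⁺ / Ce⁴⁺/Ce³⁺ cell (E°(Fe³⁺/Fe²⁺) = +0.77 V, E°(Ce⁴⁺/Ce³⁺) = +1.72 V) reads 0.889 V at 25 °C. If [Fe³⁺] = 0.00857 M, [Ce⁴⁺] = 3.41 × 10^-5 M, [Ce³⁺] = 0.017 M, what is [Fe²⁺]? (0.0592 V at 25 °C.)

0.4 M

From the Nernst equation, log Q = n(E° − E)/0.0592 = 1(0.95 − 0.889)/0.0592 = 1.030, so Q = 10.7.
With Q = [Fe³⁺]·[Ce³⁺]/([Fe²⁺]·[Ce⁴⁺]) and the known concentrations, [Fe²⁺] in the denominator gives [Fe²⁺] = 0.4 M.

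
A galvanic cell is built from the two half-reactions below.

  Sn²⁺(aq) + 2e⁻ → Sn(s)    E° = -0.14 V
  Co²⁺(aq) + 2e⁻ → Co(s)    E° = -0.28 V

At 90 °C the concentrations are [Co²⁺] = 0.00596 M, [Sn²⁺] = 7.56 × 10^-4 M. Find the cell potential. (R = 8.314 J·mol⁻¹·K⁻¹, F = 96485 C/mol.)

The Sn²⁺/Sn couple has the higher reduction potential and acts as the cathode, so E°_cell = -0.14 − (-0.28) = 0.14 V.
Balancing electrons gives n = 2; the reaction quotient is Q = [Co²⁺]/[Sn²⁺] = 7.88.
E = E° − (RT/nF) ln Q = 0.14 − (8.314×363)/(2×96485) × (2.065) = 0.140 − 0.032 = 0.108 V.

0.108 V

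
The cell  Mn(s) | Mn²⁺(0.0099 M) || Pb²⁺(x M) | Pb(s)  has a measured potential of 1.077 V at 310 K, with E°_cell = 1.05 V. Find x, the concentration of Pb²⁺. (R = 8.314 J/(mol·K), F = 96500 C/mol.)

From the Nernst equation, ln Q = nF(E° − E)/RT = 2×96500×(1.05 − 1.077)/(8.314×310) = -2.022, so Q = 0.132.
With Q = [Mn²⁺]/[Pb²⁺] and the known concentrations, [Pb²⁺] in the denominator gives [Pb²⁺] = 0.075 M.

0.075 M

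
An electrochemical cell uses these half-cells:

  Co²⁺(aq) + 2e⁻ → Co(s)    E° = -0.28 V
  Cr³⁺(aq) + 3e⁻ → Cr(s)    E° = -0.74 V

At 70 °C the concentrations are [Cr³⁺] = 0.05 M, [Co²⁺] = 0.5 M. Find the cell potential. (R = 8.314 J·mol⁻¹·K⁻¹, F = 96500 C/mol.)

0.479 V

The Co²⁺/Co couple has the higher reduction potential and acts as the cathode, so E°_cell = -0.28 − (-0.74) = 0.46 V.
Balancing electrons gives n = 6; the reaction quotient is Q = [Cr³⁺]^2/[Co²⁺]^3 = 0.0200.
E = E° − (RT/nF) ln Q = 0.46 − (8.314×343)/(6×96500) × (-3.912) = 0.460 + 0.019 = 0.479 V.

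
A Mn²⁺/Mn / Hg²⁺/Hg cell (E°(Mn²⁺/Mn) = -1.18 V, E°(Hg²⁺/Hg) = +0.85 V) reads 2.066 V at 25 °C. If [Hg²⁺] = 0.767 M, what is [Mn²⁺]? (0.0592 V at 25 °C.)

0.047 M

From the Nernst equation, log Q = n(E° − E)/0.0592 = 2(2.03 − 2.066)/0.0592 = -1.216, so Q = 0.0608.
With Q = [Mn²⁺]/[Hg²⁺] and the known concentrations, [Mn²⁺] in the numerator gives [Mn²⁺] = 0.047 M.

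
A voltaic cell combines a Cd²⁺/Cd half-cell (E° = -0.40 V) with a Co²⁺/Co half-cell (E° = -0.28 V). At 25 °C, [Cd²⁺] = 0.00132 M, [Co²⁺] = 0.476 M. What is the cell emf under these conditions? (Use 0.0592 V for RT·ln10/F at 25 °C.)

0.196 V

The Co²⁺/Co couple has the higher reduction potential and acts as the cathode, so E°_cell = -0.28 − (-0.40) = 0.12 V.
Balancing electrons gives n = 2; the reaction quotient is Q = [Cd²⁺]/[Co²⁺] = 0.00277.
At 25 °C, E = E° − (0.0592/n) log Q = 0.12 − (0.0592/2)(-2.557) = 0.120 + 0.076 = 0.196 V.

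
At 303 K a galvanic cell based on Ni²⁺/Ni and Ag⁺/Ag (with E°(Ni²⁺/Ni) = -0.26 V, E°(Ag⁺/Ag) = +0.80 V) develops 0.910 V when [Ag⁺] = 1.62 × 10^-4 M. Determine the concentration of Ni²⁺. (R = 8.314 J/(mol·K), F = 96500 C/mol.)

0.0026 M

From the Nernst equation, ln Q = nF(E° − E)/RT = 2×96500×(1.06 − 0.910)/(8.314×303) = 11.492, so Q = 9.79 × 10^4.
With Q = [Ni²⁺]/[Ag⁺]^2 and the known concentrations, [Ni²⁺] in the numerator gives [Ni²⁺] = 0.0026 M.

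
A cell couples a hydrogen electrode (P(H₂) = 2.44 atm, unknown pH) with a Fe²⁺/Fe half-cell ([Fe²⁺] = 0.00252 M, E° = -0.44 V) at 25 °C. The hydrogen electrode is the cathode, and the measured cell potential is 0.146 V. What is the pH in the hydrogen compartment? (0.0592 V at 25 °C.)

E°_cell = 0.44 V and n = 2.
log Q = n(E° − E)/0.0592 = 2×(0.44 − 0.146)/0.0592 = 9.932.
With Q = [Fe²⁺]·P(H₂) / [H⁺]^2, solving for [H⁺] gives log[H⁺] = -6.072, so pH = 6.07.

pH = 6.07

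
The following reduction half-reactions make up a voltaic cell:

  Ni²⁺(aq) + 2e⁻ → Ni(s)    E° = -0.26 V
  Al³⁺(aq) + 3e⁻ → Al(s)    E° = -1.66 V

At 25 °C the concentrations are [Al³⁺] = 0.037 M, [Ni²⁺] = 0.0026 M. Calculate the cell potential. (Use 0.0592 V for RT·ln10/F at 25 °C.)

The Ni²⁺/Ni couple has the higher reduction potential and acts as the cathode, so E°_cell = -0.26 − (-1.66) = 1.40 V.
Balancing electrons gives n = 6; the reaction quotient is Q = [Al³⁺]^2/[Ni²⁺]^3 = 7.79 × 10^4.
At 25 °C, E = E° − (0.0592/n) log Q = 1.40 − (0.0592/6)(4.891) = 1.400 − 0.048 = 1.352 V.

1.35 V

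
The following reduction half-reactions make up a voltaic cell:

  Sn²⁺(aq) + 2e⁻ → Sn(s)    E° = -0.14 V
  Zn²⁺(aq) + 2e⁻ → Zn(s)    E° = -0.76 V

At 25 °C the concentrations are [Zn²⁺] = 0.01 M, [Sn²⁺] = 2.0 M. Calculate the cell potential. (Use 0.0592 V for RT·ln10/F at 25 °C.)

The Sn²⁺/Sn couple has the higher reduction potential and acts as the cathode, so E°_cell = -0.14 − (-0.76) = 0.62 V.
Balancing electrons gives n = 2; the reaction quotient is Q = [Zn²⁺]/[Sn²⁺] = 0.00500.
At 25 °C, E = E° − (0.0592/n) log Q = 0.62 − (0.0592/2)(-2.301) = 0.620 + 0.068 = 0.688 V.

0.688 V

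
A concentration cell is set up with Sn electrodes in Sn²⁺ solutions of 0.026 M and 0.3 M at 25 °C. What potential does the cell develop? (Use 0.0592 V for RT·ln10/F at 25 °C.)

Both half-cells are Sn²⁺/Sn, so E°_cell = 0. The concentrated side is the cathode; the cell reaction moves Sn²⁺ from high to low concentration with n = 2.
Q = [Sn²⁺]_dilute/[Sn²⁺]_conc = 0.026/0.3 = 0.0867.
E = 0 − (0.0592/2) log Q = −(0.0592/2)(-1.062) = 0.0314 V.

0.031 V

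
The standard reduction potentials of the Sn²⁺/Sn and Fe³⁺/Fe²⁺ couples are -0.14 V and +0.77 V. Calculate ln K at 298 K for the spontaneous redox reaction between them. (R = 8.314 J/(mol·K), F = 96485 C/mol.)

ln K = 70.9

E°_cell = +0.77 − (-0.14) = 0.91 V, with n = 2 electrons transferred.
At equilibrium E = 0, so the Nernst equation gives ln K = nFE°/RT = (2)(96485)(0.91)/((8.314)(298)) = 70.88.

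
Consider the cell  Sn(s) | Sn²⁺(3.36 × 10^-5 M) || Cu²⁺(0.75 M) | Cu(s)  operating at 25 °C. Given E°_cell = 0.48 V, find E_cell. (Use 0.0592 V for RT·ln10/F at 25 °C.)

Balancing electrons gives n = 2; the reaction quotient is Q = [Sn²⁺]/[Cu²⁺] = 4.48 × 10^-5.
At 25 °C, E = E° − (0.0592/n) log Q = 0.48 − (0.0592/2)(-4.349) = 0.480 + 0.129 = 0.609 V.

0.609 V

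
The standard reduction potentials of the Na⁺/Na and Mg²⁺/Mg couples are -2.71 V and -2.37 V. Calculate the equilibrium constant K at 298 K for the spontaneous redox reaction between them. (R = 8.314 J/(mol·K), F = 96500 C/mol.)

E°_cell = -2.37 − (-2.71) = 0.34 V, with n = 2 electrons transferred.
At equilibrium E = 0, so the Nernst equation gives ln K = nFE°/RT = (2)(96500)(0.34)/((8.314)(298)) = 26.49.
K = e^26.49 = 3.2 × 10^11.

3.2 × 10^11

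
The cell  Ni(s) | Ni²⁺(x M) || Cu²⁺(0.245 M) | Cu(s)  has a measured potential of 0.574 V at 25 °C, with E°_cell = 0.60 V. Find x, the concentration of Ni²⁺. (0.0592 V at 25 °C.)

From the Nernst equation, log Q = n(E° − E)/0.0592 = 2(0.60 − 0.574)/0.0592 = 0.878, so Q = 7.56.
With Q = [Ni²⁺]/[Cu²⁺] and the known concentrations, [Ni²⁺] in the numerator gives [Ni²⁺] = 1.9 M.

1.9 M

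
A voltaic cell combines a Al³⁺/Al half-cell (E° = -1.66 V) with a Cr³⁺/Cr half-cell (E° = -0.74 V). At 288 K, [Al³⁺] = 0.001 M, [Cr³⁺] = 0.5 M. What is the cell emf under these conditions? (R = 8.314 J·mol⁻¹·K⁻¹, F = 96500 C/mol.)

The Cr³⁺/Cr couple has the higher reduction potential and acts as the cathode, so E°_cell = -0.74 − (-1.66) = 0.92 V.
Balancing electrons gives n = 3; the reaction quotient is Q = [Al³⁺]/[Cr³⁺] = 0.00200.
E = E° − (RT/nF) ln Q = 0.92 − (8.314×288)/(3×96500) × (-6.215) = 0.920 + 0.051 = 0.971 V.

0.971 V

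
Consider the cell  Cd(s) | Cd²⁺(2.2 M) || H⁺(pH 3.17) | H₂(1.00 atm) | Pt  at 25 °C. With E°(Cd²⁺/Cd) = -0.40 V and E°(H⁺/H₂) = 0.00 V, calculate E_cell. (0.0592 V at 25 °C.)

0.20 V

The hydrogen couple is the cathode, so E°_cell = 0.40 V; n = 2.
[H⁺] = 10^(−3.17) = 6.8 × 10^-4 M, and Q = [Cd²⁺]·P(H₂) / [H⁺]^2 = 4.81 × 10^6.
E = E° − (0.0592/2) log Q = 0.40 − (0.0592/2)(6.682) = 0.202 V.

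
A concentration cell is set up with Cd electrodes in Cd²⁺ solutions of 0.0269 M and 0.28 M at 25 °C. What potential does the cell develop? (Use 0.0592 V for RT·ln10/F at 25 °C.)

Both half-cells are Cd²⁺/Cd, so E°_cell = 0. The concentrated side is the cathode; the cell reaction moves Cd²⁺ from high to low concentration with n = 2.
Q = [Cd²⁺]_dilute/[Cd²⁺]_conc = 0.0269/0.28 = 0.0961.
E = 0 − (0.0592/2) log Q = −(0.0592/2)(-1.017) = 0.0301 V.

0.030 V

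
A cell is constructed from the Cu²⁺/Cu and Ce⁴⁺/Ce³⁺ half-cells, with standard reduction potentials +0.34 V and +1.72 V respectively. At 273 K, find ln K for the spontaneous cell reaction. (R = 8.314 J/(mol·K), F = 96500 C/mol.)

E°_cell = +1.72 − (+0.34) = 1.38 V, with n = 2 electrons transferred.
At equilibrium E = 0, so the Nernst equation gives ln K = nFE°/RT = (2)(96500)(1.38)/((8.314)(273)) = 117.34.

ln K = 117.3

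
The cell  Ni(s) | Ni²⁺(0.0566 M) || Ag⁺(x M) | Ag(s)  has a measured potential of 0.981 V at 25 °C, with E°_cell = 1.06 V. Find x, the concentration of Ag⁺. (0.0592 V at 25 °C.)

0.011 M

From the Nernst equation, log Q = n(E° − E)/0.0592 = 2(1.06 − 0.981)/0.0592 = 2.669, so Q = 467.
With Q = [Ni²⁺]/[Ag⁺]^2 and the known concentrations, [Ag⁺]^2 in the denominator gives [Ag⁺] = 0.011 M.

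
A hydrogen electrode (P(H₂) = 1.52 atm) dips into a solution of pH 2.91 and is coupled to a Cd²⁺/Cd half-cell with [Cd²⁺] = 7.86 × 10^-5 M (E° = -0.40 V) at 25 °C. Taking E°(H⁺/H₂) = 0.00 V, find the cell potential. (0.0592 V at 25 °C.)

The hydrogen couple is the cathode, so E°_cell = 0.40 V; n = 2.
[H⁺] = 10^(−2.91) = 0.0012 M, and Q = [Cd²⁺]·P(H₂) / [H⁺]^2 = 78.9.
E = E° − (0.0592/2) log Q = 0.40 − (0.0592/2)(1.897) = 0.344 V.

0.34 V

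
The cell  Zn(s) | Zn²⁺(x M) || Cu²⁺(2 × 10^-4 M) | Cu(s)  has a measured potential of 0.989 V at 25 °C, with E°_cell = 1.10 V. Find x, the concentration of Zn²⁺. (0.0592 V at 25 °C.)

1.1 M

From the Nernst equation, log Q = n(E° − E)/0.0592 = 2(1.10 − 0.989)/0.0592 = 3.750, so Q = 5620.
With Q = [Zn²⁺]/[Cu²⁺] and the known concentrations, [Zn²⁺] in the numerator gives [Zn²⁺] = 1.1 M.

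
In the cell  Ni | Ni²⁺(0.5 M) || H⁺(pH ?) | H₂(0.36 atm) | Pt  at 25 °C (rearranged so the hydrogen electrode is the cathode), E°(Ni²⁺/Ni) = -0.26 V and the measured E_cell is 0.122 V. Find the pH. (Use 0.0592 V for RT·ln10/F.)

E°_cell = 0.26 V and n = 2.
log Q = n(E° − E)/0.0592 = 2×(0.26 − 0.122)/0.0592 = 4.662.
With Q = [Ni²⁺]·P(H₂) / [H⁺]^2, solving for [H⁺] gives log[H⁺] = -2.703, so pH = 2.70.

pH = 2.70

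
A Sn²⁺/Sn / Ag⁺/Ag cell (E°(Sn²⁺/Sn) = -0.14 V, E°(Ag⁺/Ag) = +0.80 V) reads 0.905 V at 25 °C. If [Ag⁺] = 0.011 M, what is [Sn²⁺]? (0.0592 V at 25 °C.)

0.0018 M

From the Nernst equation, log Q = n(E° − E)/0.0592 = 2(0.94 − 0.905)/0.0592 = 1.182, so Q = 15.2.
With Q = [Sn²⁺]/[Ag⁺]^2 and the known concentrations, [Sn²⁺] in the numerator gives [Sn²⁺] = 0.0018 M.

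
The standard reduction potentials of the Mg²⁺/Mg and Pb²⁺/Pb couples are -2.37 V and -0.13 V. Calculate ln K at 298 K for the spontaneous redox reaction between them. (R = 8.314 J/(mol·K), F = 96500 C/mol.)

E°_cell = -0.13 − (-2.37) = 2.24 V, with n = 2 electrons transferred.
At equilibrium E = 0, so the Nernst equation gives ln K = nFE°/RT = (2)(96500)(2.24)/((8.314)(298)) = 174.49.

ln K = 174.5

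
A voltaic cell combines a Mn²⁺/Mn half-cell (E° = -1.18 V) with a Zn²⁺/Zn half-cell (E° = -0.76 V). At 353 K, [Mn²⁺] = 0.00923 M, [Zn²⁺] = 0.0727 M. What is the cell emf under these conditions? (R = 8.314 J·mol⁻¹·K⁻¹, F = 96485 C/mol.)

0.451 V

The Zn²⁺/Zn couple has the higher reduction potential and acts as the cathode, so E°_cell = -0.76 − (-1.18) = 0.42 V.
Balancing electrons gives n = 2; the reaction quotient is Q = [Mn²⁺]/[Zn²⁺] = 0.127.
E = E° − (RT/nF) ln Q = 0.42 − (8.314×353)/(2×96485) × (-2.064) = 0.420 + 0.031 = 0.451 V.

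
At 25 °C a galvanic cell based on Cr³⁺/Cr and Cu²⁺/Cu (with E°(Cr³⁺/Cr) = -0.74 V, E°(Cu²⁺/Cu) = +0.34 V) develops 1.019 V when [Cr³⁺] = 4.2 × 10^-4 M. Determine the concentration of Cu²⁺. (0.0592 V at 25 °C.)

From the Nernst equation, log Q = n(E° − E)/0.0592 = 6(1.08 − 1.019)/0.0592 = 6.182, so Q = 1.52 × 10^6.
With Q = [Cr³⁺]^2/[Cu²⁺]^3 and the known concentrations, [Cu²⁺]^3 in the denominator gives [Cu²⁺] = 4.9 × 10^-5 M.

4.9 × 10^-5 M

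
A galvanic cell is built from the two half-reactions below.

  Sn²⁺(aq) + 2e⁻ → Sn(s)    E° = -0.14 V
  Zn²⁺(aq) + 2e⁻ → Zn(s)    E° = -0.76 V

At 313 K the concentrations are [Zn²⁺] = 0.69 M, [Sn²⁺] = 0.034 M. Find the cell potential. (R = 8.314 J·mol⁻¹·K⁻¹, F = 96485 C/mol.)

0.579 V

The Sn²⁺/Sn couple has the higher reduction potential and acts as the cathode, so E°_cell = -0.14 − (-0.76) = 0.62 V.
Balancing electrons gives n = 2; the reaction quotient is Q = [Zn²⁺]/[Sn²⁺] = 20.3.
E = E° − (RT/nF) ln Q = 0.62 − (8.314×313)/(2×96485) × (3.010) = 0.620 − 0.041 = 0.579 V.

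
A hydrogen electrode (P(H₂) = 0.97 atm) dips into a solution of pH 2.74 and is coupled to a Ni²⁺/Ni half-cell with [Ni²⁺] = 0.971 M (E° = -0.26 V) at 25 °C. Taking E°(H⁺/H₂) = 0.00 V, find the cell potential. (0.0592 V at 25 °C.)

The hydrogen couple is the cathode, so E°_cell = 0.26 V; n = 2.
[H⁺] = 10^(−2.74) = 0.0018 M, and Q = [Ni²⁺]·P(H₂) / [H⁺]^2 = 2.84 × 10^5.
E = E° − (0.0592/2) log Q = 0.26 − (0.0592/2)(5.454) = 0.099 V.

0.099 V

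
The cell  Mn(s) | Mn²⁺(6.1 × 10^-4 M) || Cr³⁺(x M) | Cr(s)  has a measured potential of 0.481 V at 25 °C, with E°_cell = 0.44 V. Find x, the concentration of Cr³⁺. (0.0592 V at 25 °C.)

From the Nernst equation, log Q = n(E° − E)/0.0592 = 6(0.44 − 0.481)/0.0592 = -4.155, so Q = 6.99 × 10^-5.
With Q = [Mn²⁺]^3/[Cr³⁺]^2 and the known concentrations, [Cr³⁺]^2 in the denominator gives [Cr³⁺] = 0.0018 M.

0.0018 M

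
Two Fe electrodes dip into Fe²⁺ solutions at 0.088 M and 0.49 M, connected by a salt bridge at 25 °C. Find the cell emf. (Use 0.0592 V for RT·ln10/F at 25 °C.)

Both half-cells are Fe²⁺/Fe, so E°_cell = 0. The concentrated side is the cathode; the cell reaction moves Fe²⁺ from high to low concentration with n = 2.
Q = [Fe²⁺]_dilute/[Fe²⁺]_conc = 0.088/0.49 = 0.180.
E = 0 − (0.0592/2) log Q = −(0.0592/2)(-0.746) = 0.0221 V.

0.022 V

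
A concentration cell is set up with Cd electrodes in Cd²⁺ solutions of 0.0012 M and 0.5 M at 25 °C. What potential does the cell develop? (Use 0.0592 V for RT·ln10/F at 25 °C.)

Both half-cells are Cd²⁺/Cd, so E°_cell = 0. The concentrated side is the cathode; the cell reaction moves Cd²⁺ from high to low concentration with n = 2.
Q = [Cd²⁺]_dilute/[Cd²⁺]_conc = 0.0012/0.5 = 0.00240.
E = 0 − (0.0592/2) log Q = −(0.0592/2)(-2.620) = 0.0776 V.

0.078 V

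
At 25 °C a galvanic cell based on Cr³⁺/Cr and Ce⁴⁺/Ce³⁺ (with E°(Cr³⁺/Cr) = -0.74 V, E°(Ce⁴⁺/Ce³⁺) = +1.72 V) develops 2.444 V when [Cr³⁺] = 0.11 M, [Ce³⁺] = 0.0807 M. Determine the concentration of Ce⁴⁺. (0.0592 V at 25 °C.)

From the Nernst equation, log Q = n(E° − E)/0.0592 = 3(2.46 − 2.444)/0.0592 = 0.811, so Q = 6.47.
With Q = [Cr³⁺]·[Ce³⁺]^3/[Ce⁴⁺]^3 and the known concentrations, [Ce⁴⁺]^3 in the denominator gives [Ce⁴⁺] = 0.021 M.

0.021 M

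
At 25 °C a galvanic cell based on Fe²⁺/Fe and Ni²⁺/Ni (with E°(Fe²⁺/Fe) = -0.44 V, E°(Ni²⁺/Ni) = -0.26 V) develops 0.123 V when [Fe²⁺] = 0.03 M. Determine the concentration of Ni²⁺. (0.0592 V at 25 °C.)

3.6 × 10^-4 M

From the Nernst equation, log Q = n(E° − E)/0.0592 = 2(0.18 − 0.123)/0.0592 = 1.926, so Q = 84.3.
With Q = [Fe²⁺]/[Ni²⁺] and the known concentrations, [Ni²⁺] in the denominator gives [Ni²⁺] = 3.6 × 10^-4 M.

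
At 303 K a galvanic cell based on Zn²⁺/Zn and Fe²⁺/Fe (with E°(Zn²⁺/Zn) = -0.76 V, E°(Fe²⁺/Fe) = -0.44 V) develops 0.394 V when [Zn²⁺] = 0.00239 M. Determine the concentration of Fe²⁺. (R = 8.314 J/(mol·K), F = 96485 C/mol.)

0.69 M

From the Nernst equation, ln Q = nF(E° − E)/RT = 2×96485×(0.32 − 0.394)/(8.314×303) = -5.669, so Q = 0.00345.
With Q = [Zn²⁺]/[Fe²⁺] and the known concentrations, [Fe²⁺] in the denominator gives [Fe²⁺] = 0.69 M.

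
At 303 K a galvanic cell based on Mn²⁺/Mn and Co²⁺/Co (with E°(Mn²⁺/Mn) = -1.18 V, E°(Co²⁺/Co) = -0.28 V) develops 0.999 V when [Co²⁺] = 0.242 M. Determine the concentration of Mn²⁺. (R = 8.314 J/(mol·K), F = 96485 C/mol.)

1.2 × 10^-4 M

From the Nernst equation, ln Q = nF(E° − E)/RT = 2×96485×(0.90 − 0.999)/(8.314×303) = -7.584, so Q = 5.09 × 10^-4.
With Q = [Mn²⁺]/[Co²⁺] and the known concentrations, [Mn²⁺] in the numerator gives [Mn²⁺] = 1.2 × 10^-4 M.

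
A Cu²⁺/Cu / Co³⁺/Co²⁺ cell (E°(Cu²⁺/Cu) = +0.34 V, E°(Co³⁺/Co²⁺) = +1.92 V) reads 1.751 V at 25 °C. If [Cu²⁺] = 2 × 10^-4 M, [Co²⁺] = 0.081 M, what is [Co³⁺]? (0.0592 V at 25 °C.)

From the Nernst equation, log Q = n(E° − E)/0.0592 = 2(1.58 − 1.751)/0.0592 = -5.777, so Q = 1.67 × 10^-6.
With Q = [Cu²⁺]·[Co²⁺]^2/[Co³⁺]^2 and the known concentrations, [Co³⁺]^2 in the denominator gives [Co³⁺] = 0.89 M.

0.89 M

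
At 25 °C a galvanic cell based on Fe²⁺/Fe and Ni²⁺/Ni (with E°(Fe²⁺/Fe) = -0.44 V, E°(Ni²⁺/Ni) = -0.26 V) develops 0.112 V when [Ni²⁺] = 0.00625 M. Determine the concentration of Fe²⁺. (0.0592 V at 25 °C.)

From the Nernst equation, log Q = n(E° − E)/0.0592 = 2(0.18 − 0.112)/0.0592 = 2.297, so Q = 198.
With Q = [Fe²⁺]/[Ni²⁺] and the known concentrations, [Fe²⁺] in the numerator gives [Fe²⁺] = 1.2 M.

1.2 M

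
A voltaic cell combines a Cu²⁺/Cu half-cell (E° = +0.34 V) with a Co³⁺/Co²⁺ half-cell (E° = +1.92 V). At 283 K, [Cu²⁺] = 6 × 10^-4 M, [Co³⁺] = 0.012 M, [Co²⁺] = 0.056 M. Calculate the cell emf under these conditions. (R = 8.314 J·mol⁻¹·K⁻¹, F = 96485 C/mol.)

1.63 V

The Co³⁺/Co²⁺ couple has the higher reduction potential and acts as the cathode, so E°_cell = +1.92 − (+0.34) = 1.58 V.
Balancing electrons gives n = 2; the reaction quotient is Q = [Cu²⁺]·[Co²⁺]^2/[Co³⁺]^2 = 0.0131.
E = E° − (RT/nF) ln Q = 1.58 − (8.314×283)/(2×96485) × (-4.338) = 1.580 + 0.053 = 1.633 V.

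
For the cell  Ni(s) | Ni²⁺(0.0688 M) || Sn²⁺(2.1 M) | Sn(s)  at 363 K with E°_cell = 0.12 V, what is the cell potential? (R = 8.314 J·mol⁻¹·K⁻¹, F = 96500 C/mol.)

Balancing electrons gives n = 2; the reaction quotient is Q = [Ni²⁺]/[Sn²⁺] = 0.0328.
E = E° − (RT/nF) ln Q = 0.12 − (8.314×363)/(2×96500) × (-3.418) = 0.120 + 0.053 = 0.173 V.

0.173 V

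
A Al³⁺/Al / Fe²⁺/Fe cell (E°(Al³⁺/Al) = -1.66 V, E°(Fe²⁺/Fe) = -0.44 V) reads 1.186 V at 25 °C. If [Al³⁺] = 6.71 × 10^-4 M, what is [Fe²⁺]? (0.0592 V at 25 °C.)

From the Nernst equation, log Q = n(E° − E)/0.0592 = 6(1.22 − 1.186)/0.0592 = 3.446, so Q = 2790.
With Q = [Al³⁺]^2/[Fe²⁺]^3 and the known concentrations, [Fe²⁺]^3 in the denominator gives [Fe²⁺] = 5.4 × 10^-4 M.

5.4 × 10^-4 M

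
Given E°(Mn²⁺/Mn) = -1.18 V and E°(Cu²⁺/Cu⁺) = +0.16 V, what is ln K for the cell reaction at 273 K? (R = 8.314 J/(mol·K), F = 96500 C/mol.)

E°_cell = +0.16 − (-1.18) = 1.34 V, with n = 2 electrons transferred.
At equilibrium E = 0, so the Nernst equation gives ln K = nFE°/RT = (2)(96500)(1.34)/((8.314)(273)) = 113.94.

ln K = 113.9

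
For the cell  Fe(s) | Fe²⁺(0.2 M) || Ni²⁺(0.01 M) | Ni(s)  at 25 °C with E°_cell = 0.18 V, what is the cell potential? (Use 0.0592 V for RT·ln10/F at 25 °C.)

Balancing electrons gives n = 2; the reaction quotient is Q = [Fe²⁺]/[Ni²⁺] = 20.0.
At 25 °C, E = E° − (0.0592/n) log Q = 0.18 − (0.0592/2)(1.301) = 0.180 − 0.039 = 0.141 V.

0.141 V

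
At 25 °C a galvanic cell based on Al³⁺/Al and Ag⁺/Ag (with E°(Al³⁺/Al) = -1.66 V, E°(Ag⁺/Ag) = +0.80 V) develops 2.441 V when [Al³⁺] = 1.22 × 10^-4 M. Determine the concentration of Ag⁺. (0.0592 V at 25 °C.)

0.024 M

From the Nernst equation, log Q = n(E° − E)/0.0592 = 3(2.46 − 2.441)/0.0592 = 0.963, so Q = 9.18.
With Q = [Al³⁺]/[Ag⁺]^3 and the known concentrations, [Ag⁺]^3 in the denominator gives [Ag⁺] = 0.024 M.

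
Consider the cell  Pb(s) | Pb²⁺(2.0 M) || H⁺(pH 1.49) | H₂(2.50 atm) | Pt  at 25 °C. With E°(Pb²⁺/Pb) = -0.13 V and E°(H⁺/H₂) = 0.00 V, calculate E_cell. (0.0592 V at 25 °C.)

The hydrogen couple is the cathode, so E°_cell = 0.13 V; n = 2.
[H⁺] = 10^(−1.49) = 0.032 M, and Q = [Pb²⁺]·P(H₂) / [H⁺]^2 = 4770.
E = E° − (0.0592/2) log Q = 0.13 − (0.0592/2)(3.679) = 0.021 V.

0.021 V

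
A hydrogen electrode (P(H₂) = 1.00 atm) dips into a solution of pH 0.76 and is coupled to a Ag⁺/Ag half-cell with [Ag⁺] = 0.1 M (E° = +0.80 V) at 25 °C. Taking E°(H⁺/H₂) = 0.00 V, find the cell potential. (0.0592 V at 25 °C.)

0.79 V

The Ag⁺/Ag couple is the cathode, so E°_cell = 0.80 V; n = 2.
[H⁺] = 10^(−0.76) = 0.17 M, and Q = [H⁺]^2 / ([Ag⁺]^2·P(H₂)) = 3.02.
E = E° − (0.0592/2) log Q = 0.80 − (0.0592/2)(0.480) = 0.786 V.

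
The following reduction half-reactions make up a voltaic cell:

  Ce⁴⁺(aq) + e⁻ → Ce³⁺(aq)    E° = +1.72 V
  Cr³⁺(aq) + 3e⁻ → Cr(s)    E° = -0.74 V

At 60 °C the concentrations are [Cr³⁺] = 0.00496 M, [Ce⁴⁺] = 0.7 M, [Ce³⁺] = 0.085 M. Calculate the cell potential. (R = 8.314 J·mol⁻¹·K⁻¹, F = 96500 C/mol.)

The Ce⁴⁺/Ce³⁺ couple has the higher reduction potential and acts as the cathode, so E°_cell = +1.72 − (-0.74) = 2.46 V.
Balancing electrons gives n = 3; the reaction quotient is Q = [Cr³⁺]·[Ce³⁺]^3/[Ce⁴⁺]^3 = 8.88 × 10^-6.
E = E° − (RT/nF) ln Q = 2.46 − (8.314×333)/(3×96500) × (-11.632) = 2.460 + 0.111 = 2.571 V.

2.57 V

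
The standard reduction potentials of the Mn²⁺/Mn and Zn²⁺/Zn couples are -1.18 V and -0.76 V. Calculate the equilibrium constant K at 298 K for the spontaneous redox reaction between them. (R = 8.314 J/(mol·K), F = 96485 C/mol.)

1.6 × 10^14

E°_cell = -0.76 − (-1.18) = 0.42 V, with n = 2 electrons transferred.
At equilibrium E = 0, so the Nernst equation gives ln K = nFE°/RT = (2)(96485)(0.42)/((8.314)(298)) = 32.71.
K = e^32.71 = 1.6 × 10^14.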